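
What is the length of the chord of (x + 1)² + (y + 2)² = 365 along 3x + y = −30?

From the line, y = −3x − 30. Substituting:
10x² + 170x + 420 = 0  ⟹  x² + 17x + 42 = 0
x = −3 or x = −14, giving (−3, −21) and (−14, 12).
|(−3, −21) − (−14, 12)| = √((11)² + (−33)²) = 11√10.

11√10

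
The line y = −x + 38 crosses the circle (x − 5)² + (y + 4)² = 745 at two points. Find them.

Substitute y = −x + 38:
2x² − 94x + 1044 = 0  ⟹  x² − 47x + 522 = 0
x = 29 or x = 18, giving (29, 9) and (18, 20).

(18, 20) and (29, 9)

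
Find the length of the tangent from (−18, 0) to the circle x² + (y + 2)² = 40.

With centre O = (0, −2), |OP|² = 328 and r² = 40.
The tangent meets the radius at right angles, so tangent² = |PO|² − r² = 328 − 40 = 288.

12√2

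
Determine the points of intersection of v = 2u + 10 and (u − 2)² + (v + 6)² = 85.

(−7, −4) and (−5, 0)

Express v = 2u + 10 and substitute into the circle:
5u² + 60u + 175 = 0  ⟹  u² + 12u + 35 = 0
u = −5 or u = −7, giving (−5, 0) and (−7, −4).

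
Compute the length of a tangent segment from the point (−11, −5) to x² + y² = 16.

The centre is (0, 0) and r = 4. The square of the distance from P to the centre is 121 + 25 = 146.
By the tangent–radius right angle, tangent length = √(|PO|² − r²) = √130.

√130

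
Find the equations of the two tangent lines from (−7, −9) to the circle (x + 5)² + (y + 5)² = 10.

x − 3y = 20 and 3x + y = −30

Let a tangent through (−7, −9) have slope m. Its distance from (−5, −5) must equal √10:
[m·(2) − (4)]² = 10(m² + 1)
3m² + 8m − 3 = 0, so m = 1/3 or m = −3.
Through (−7, −9) these give x − 3y = 20 and 3x + y = −30.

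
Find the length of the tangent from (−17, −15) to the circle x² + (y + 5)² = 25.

2√91

With centre O = (0, −5), |OP|² = 389 and r² = 25.
The tangent meets the radius at right angles, so tangent² = |PO|² − r² = 389 − 25 = 364.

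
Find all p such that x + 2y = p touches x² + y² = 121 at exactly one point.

p = ±11√5

Tangency holds when the distance from the centre (0, 0) to the line equals the radius 11:
|1·0 + 2·0 − p| / √5 = 11
|p| = 11√5.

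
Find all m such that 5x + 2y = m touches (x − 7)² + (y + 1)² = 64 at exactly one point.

Tangency holds when the distance from the centre (7, −1) to the line equals the radius 8:
|5·7 + 2·(−1) − m| / √29 = 8
|m − (33)| = 8√29.

m = 33 ± 8√29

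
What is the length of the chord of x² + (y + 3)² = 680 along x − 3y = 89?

Substitute y = (−89 + x)/3:
10x² − 160x + 280 = 0  ⟹  x² − 16x + 28 = 0
x = 14 or x = 2, giving (14, −25) and (2, −29).
|(14, −25) − (2, −29)| = √((12)² + (4)²) = 4√10.

4√10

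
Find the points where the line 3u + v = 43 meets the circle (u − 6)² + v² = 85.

Substitute v = −3u + 43:
10u² − 270u + 1800 = 0  ⟹  u² − 27u + 180 = 0
u = 15 or u = 12, giving (15, −2) and (12, 7).

(12, 7) and (15, −2)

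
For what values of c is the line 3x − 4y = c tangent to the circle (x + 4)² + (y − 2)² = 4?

The line touches the circle iff its distance from (−4, 2) is 2:
|3·(−4) − 4·2 − c| / √25 = 2
|c − (−20)| = 2·5, so c = −10 or c = −30.

c = −30 or c = −10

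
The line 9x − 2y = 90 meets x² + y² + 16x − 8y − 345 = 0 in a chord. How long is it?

2√85

Express y = (−90 + 9x)/2 and substitute into the circle:
85x² − 1700x + 8160 = 0  ⟹  x² − 20x + 96 = 0
x = 12 or x = 8, giving (12, 9) and (8, −9).
|(12, 9) − (8, −9)| = √((4)² + (18)²) = 2√85.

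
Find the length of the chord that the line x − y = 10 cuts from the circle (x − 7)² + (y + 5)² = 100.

14√2

Centre (7, −5), r² = 100. Perpendicular distance d from centre to line = |2| / √2 = 2/√2.
Chord = 2√(r² − d²) = 2·√(98) = 14√2.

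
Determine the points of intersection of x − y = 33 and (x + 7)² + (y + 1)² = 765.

Substitute y = x − 33:
2x² − 50x + 308 = 0  ⟹  x² − 25x + 154 = 0
x = 14 or x = 11, giving (14, −19) and (11, −22).

(11, −22) and (14, −19)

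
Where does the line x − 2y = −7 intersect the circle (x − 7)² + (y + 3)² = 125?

(−3, 2) and (9, 8)

Express y = (7 + x)/2 and substitute into the circle:
5x² − 30x − 135 = 0  ⟹  x² − 6x − 27 = 0
x = 9 or x = −3, giving (9, 8) and (−3, 2).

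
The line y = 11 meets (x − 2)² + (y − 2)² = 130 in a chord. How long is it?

The distance from (2, 2) to the line is 9, and r² = 130.
Half the chord is √(r² − d²) = √(49), so the full chord is 14.

14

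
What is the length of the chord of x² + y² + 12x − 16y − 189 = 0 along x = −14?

The line gives x = −14. Substituting into the circle:
y² − 16y − 161 = 0
y = 23 or y = −7, giving (−14, 23) and (−14, −7).
Chord length = distance between (−14, 23) and (−14, −7) = √900 = 30.

30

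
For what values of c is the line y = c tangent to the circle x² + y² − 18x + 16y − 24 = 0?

c = −21 or c = 5

Tangency holds when the distance from the centre (9, −8) to the line equals the radius 13:
|0·9 + 1·(−8) − c| / √1 = 13
|c − (−8)| = 13, so c = 5 or c = −21.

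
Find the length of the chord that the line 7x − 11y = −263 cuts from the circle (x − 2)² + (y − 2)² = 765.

3√170

Centre (2, 2), r² = 765. Perpendicular distance d from centre to line = |255| / √170 = 255/√170.
Half the chord is √(r² − d²) = √(765/2), so the full chord is 3√170.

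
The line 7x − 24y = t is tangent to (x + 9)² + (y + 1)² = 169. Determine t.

Tangency holds when the distance from the centre (−9, −1) to the line equals the radius 13:
|7·(−9) − 24·(−1) − t| / √625 = 13
|t − (−39)| = 13·25, so t = 286 or t = −364.

t = −364 or t = 286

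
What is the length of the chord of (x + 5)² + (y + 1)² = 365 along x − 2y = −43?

6√5

The distance from (−5, −1) to the line is 40/√5, and r² = 365.
Chord = 2√(r² − d²) = 2·√(45) = 6√5.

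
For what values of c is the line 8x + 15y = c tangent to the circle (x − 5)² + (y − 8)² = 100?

Tangency holds when the distance from the centre (5, 8) to the line equals the radius 10:
|8·5 + 15·8 − c| / √289 = 10
|c − (160)| = 10·17, so c = 330 or c = −10.

c = −10 or c = 330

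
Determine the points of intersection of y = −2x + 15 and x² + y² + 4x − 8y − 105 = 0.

Express y = −2x + 15 and substitute into the circle:
5x² − 40x = 0  ⟹  x² − 8x = 0
x = 8 or x = 0, giving (8, −1) and (0, 15).

(0, 15) and (8, −1)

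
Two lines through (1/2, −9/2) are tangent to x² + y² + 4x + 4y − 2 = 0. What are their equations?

Let a tangent through (1/2, −9/2) have slope m. Its distance from (−2, −2) must equal √10:
[m·(−5/2) − (5/2)]² = 10(m² + 1)
3m² − 10m + 3 = 0, so m = 3 or m = 1/3.
Through (1/2, −9/2) these give 3x − y = 6 and x − 3y = 14.

3x − y = 6 and x − 3y = 14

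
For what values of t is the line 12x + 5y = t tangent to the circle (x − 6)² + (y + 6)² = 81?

Tangency holds when the distance from the centre (6, −6) to the line equals the radius 9:
|12·6 + 5·(−6) − t| / √169 = 9
|t − (42)| = 9·13, so t = 159 or t = −75.

t = −75 or t = 159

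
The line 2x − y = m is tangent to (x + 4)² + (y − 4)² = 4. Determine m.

Tangency holds when the distance from the centre (−4, 4) to the line equals the radius 2:
|2·(−4) − 1·4 − m| / √5 = 2
|m − (−12)| = 2√5.

m = −12 ± 2√5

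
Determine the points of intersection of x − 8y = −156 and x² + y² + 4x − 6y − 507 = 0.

Express y = (156 + x)/8 and substitute into the circle:
65x² + 520x − 15600 = 0  ⟹  x² + 8x − 240 = 0
x = 12 or x = −20, giving (12, 21) and (−20, 17).

(−20, 17) and (12, 21)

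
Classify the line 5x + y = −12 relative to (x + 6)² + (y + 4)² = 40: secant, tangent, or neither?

Centre (−6, −4), r² = 40. Distance² from centre to line = (−22)²/26 = 242/13.
Since d² < r², the line cuts the circle twice.

secant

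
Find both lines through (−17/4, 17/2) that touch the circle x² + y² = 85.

Write the tangent as mx − y + (17/2 − m·(−17/4)) = 0 and set its distance from the centre to √85:
[m·(17/4) − (−17/2)]² = 85(m² + 1)
63m² − 68m + 12 = 0, so m = 6/7 or m = 2/9.
Through (−17/4, 17/2) these give 6x − 7y = −85 and 2x − 9y = −85.

6x − 7y = −85 and 2x − 9y = −85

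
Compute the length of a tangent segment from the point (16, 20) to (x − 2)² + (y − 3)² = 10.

5√19

The centre is (2, 3) and r = √10. The square of the distance from P to the centre is 196 + 289 = 485.
By the tangent–radius right angle, tangent length = √(|PO|² − r²) = √475 = 5√19.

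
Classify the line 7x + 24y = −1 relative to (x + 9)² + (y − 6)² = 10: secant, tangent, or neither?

Centre (−9, 6), r² = 10. Distance² from centre to line = (82)²/625 = 6724/625.
Since d² > r², the line lies outside the circle.

neither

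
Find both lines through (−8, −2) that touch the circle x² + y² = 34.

A line y − (−2) = m(x − (−8)) is tangent when its distance from (0, 0) is √34:
[m·(8) − (2)]² = 34(m² + 1)
15m² − 16m − 15 = 0, so m = −3/5 or m = 5/3.
With m = −3/5: 3x + 5y = −34. With m = 5/3: 5x − 3y = −34.

3x + 5y = −34 and 5x − 3y = −34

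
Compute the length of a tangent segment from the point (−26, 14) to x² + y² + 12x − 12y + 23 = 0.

√415

With centre O = (−6, 6), |OP|² = 464 and r² = 49.
The tangent meets the radius at right angles, so tangent² = |PO|² − r² = 464 − 49 = 415.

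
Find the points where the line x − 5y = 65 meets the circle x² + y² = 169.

(0, −13) and (5, −12)

From the line, y = (−65 + x)/5. Substituting:
26x² − 130x = 0  ⟹  x² − 5x = 0
x = 5 or x = 0, giving (5, −12) and (0, −13).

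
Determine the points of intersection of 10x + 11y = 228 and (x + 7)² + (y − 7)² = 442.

(−8, 28) and (14, 8)

Express y = (228 − 10x)/11 and substitute into the circle:
221x² − 1326x − 24752 = 0  ⟹  x² − 6x − 112 = 0
x = 14 or x = −8, giving (14, 8) and (−8, 28).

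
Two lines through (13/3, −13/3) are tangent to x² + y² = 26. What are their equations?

5x − y = 26 and x − 5y = 26

A line y − (−13/3) = m(x − (13/3)) is tangent when its distance from (0, 0) is √26:
(−13/3m − (13/3))² = 26(m² + 1)
5m² − 26m + 5 = 0, so m = 5 or m = 1/5.
Through (13/3, −13/3) these give 5x − y = 26 and x − 5y = 26.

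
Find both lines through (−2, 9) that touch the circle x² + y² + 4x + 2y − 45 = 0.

x + y = 7 and x − y = −11

Let a tangent through (−2, 9) have slope m. Its distance from (−2, −1) must equal 5√2:
[m·(0) − (−10)]² = 50(m² + 1)
m² − 1 = 0, so m = −1 or m = 1.
With m = −1: x + y = 7. With m = 1: x − y = −11.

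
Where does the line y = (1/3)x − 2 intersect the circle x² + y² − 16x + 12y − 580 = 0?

Substitute y = (−6 + x)/3:
10x² − 120x − 5400 = 0  ⟹  x² − 12x − 540 = 0
x = 30 or x = −18, giving (30, 8) and (−18, −8).

(−18, −8) and (30, 8)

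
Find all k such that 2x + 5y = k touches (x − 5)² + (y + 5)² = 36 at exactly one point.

k = −15 ± 6√29

Tangency holds when the distance from the centre (5, −5) to the line equals the radius 6:
|2·5 + 5·(−5) − k| / √29 = 6
|k − (−15)| = 6√29.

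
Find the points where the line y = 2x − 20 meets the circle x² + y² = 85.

From the line, y = 2x − 20. Substituting:
5x² − 80x + 315 = 0  ⟹  x² − 16x + 63 = 0
x = 9 or x = 7, giving (9, −2) and (7, −6).

(7, −6) and (9, −2)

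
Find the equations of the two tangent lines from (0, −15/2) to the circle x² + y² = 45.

A line y − (−15/2) = m(x − (0)) is tangent when its distance from (0, 0) is 3√5:
[m·(0) − (15/2)]² = 45(m² + 1)
4m² − 1 = 0, so m = −1/2 or m = 1/2.
Through (0, −15/2) these give x + 2y = −15 and x − 2y = 15.

x + 2y = −15 and x − 2y = 15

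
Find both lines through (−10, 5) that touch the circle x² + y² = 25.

4x + 3y = −25 and y = 5

Let a tangent through (−10, 5) have slope m. Its distance from (0, 0) must equal 5:
(10m − (−5))² = 25(m² + 1)
3m² + 4m = 0, so m = −4/3 or m = 0.
With m = −4/3: 4x + 3y = −25. With m = 0: y = 5.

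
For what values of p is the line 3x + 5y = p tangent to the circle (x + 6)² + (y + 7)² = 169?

p = −53 ± 13√34

Tangency holds when the distance from the centre (−6, −7) to the line equals the radius 13:
|3·(−6) + 5·(−7) − p| / √34 = 13
|p − (−53)| = 13√34.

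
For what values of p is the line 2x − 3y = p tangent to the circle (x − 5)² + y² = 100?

p = 10 ± 10√13

Tangency holds when the distance from the centre (5, 0) to the line equals the radius 10:
|2·5 − 3·0 − p| / √13 = 10
|p − (10)| = 10√13.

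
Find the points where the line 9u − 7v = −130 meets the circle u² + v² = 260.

(−16, −2) and (−2, 16)

Express v = (130 + 9u)/7 and substitute into the circle:
130u² + 2340u + 4160 = 0  ⟹  u² + 18u + 32 = 0
u = −2 or u = −16, giving (−2, 16) and (−16, −2).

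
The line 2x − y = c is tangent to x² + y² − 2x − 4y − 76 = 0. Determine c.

The line touches the circle iff its distance from (1, 2) is 9:
|2·1 − 1·2 − c| / √5 = 9
|c| = 9√5.

c = ±9√5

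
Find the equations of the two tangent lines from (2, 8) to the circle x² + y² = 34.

A line y − (8) = m(x − (2)) is tangent when its distance from (0, 0) is √34:
[m·(−2) − (−8)]² = 34(m² + 1)
15m² + 16m − 15 = 0, so m = 3/5 or m = −5/3.
Through (2, 8) these give 3x − 5y = −34 and 5x + 3y = 34.

3x − 5y = −34 and 5x + 3y = 34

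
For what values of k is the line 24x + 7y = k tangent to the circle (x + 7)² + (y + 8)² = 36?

k = −374 or k = −74

For a tangent, require d(centre, line) = r = 6.
|24·(−7) + 7·(−8) − k| / √625 = 6
|k − (−224)| = 6·25, so k = −74 or k = −374.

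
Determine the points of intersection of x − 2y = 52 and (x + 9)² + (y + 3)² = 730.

From the line, y = (−52 + x)/2. Substituting:
5x² − 20x − 480 = 0  ⟹  x² − 4x − 96 = 0
x = 12 or x = −8, giving (12, −20) and (−8, −30).

(−8, −30) and (12, −20)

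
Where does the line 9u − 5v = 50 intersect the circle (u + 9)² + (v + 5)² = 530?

(−10, −28) and (10, 8)

Express v = (−50 + 9u)/5 and substitute into the circle:
106u² − 10600 = 0  ⟹  u² − 100 = 0
u = 10 or u = −10, giving (10, 8) and (−10, −28).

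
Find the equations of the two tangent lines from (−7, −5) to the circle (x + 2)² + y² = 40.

Write the tangent as mx − y + (−5 − m·(−7)) = 0 and set its distance from the centre to 2√10:
[m·(5) − (5)]² = 40(m² + 1)
3m² + 10m + 3 = 0, so m = −3 or m = −1/3.
With m = −3: 3x + y = −26. With m = −1/3: x + 3y = −22.

3x + y = −26 and x + 3y = −22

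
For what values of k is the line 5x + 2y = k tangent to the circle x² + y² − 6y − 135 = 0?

k = 6 ± 12√29

Tangency holds when the distance from the centre (0, 3) to the line equals the radius 12:
|5·0 + 2·3 − k| / √29 = 12
|k − (6)| = 12√29.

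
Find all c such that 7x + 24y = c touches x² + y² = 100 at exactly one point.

c = −250 or c = 250

The line touches the circle iff its distance from (0, 0) is 10:
|7·0 + 24·0 − c| / √625 = 10
|c| = 10·25, so c = 250 or c = −250.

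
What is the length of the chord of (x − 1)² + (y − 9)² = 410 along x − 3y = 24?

The distance from (1, 9) to the line is 50/√10, and r² = 410.
Half the chord is √(r² − d²) = √(160), so the full chord is 8√10.

8√10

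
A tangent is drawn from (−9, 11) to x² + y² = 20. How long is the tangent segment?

Centre (0, 0), r² = 20. |PO|² = (−9)² + (11)² = 202.
Power of the point: PT² = |PO|² − r² = 182, so PT = √182.

√182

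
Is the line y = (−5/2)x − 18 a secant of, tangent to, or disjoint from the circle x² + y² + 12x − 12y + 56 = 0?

secant

Centre (−6, 6), r² = 16. Distance² from centre to line = (18)²/29 = 324/29.
Since d² < r², the line cuts the circle twice.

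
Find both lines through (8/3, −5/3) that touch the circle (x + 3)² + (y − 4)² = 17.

Let a tangent through (8/3, −5/3) have slope m. Its distance from (−3, 4) must equal √17:
(−17/3m − (17/3))² = 17(m² + 1)
4m² + 17m + 4 = 0, so m = −1/4 or m = −4.
Through (8/3, −5/3) these give x + 4y = −4 and 4x + y = 9.

x + 4y = −4 and 4x + y = 9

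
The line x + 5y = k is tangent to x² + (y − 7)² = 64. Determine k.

k = 35 ± 8√26

For a tangent, require d(centre, line) = r = 8.
|1·0 + 5·7 − k| / √26 = 8
|k − (35)| = 8√26.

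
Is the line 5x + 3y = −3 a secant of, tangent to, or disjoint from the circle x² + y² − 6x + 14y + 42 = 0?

secant

Substituting the line into the circle gives 34x² − 234x + 261 = 0.
Δ = 54756 − 35496 = 19260.
Two real roots: the line is a secant.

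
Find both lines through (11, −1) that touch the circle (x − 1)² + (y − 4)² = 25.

A line y − (−1) = m(x − (11)) is tangent when its distance from (1, 4) is 5:
(−10m − (5))² = 25(m² + 1)
3m² + 4m = 0, so m = 0 or m = −4/3.
With m = 0: y = −1. With m = −4/3: 4x + 3y = 41.

y = −1 and 4x + 3y = 41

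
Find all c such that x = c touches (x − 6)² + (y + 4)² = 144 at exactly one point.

c = −6 or c = 18

The line touches the circle iff its distance from (6, −4) is 12:
|1·6 + 0·(−4) − c| / √1 = 12
|c − (6)| = 12, so c = 18 or c = −6.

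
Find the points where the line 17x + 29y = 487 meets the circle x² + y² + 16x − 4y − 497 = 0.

(−14, 25) and (15, 8)

Substitute y = (487 − 17x)/29:
1130x² − 1130x − 237300 = 0  ⟹  x² − x − 210 = 0
x = 15 or x = −14, giving (15, 8) and (−14, 25).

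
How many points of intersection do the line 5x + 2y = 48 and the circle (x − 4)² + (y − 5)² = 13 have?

2

Centre (4, 5), r² = 13. Distance² from centre to line = (−18)²/29 = 324/29.
Since d² < r², the line cuts the circle twice.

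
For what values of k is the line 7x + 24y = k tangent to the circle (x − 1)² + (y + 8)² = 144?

For a tangent, require d(centre, line) = r = 12.
|7·1 + 24·(−8) − k| / √625 = 12
|k − (−185)| = 12·25, so k = 115 or k = −485.

k = −485 or k = 115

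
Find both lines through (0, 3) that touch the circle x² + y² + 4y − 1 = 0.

2x − y = −3 and 2x + y = 3

Let a tangent through (0, 3) have slope m. Its distance from (0, −2) must equal √5:
(0m − (−5))² = 5(m² + 1)
m² − 4 = 0, so m = 2 or m = −2.
Through (0, 3) these give 2x − y = −3 and 2x + y = 3.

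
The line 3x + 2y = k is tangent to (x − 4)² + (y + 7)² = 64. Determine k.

k = −2 ± 8√13

Tangency holds when the distance from the centre (4, −7) to the line equals the radius 8:
|3·4 + 2·(−7) − k| / √13 = 8
|k − (−2)| = 8√13.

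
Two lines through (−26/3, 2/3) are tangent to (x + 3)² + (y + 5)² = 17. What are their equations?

A line y − (2/3) = m(x − (−26/3)) is tangent when its distance from (−3, −5) is √17:
(17/3m − (−17/3))² = 17(m² + 1)
4m² + 17m + 4 = 0, so m = −4 or m = −1/4.
Through (−26/3, 2/3) these give 4x + y = −34 and x + 4y = −6.

4x + y = −34 and x + 4y = −6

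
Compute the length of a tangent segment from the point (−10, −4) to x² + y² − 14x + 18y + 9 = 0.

The centre is (7, −9) and r = 11. The square of the distance from P to the centre is 289 + 25 = 314.
Power of the point: PT² = |PO|² − r² = 193, so PT = √193.

√193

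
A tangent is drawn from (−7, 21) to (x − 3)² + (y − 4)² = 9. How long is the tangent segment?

2√95

Centre (3, 4), r² = 9. |PO|² = (−10)² + (17)² = 389.
Power of the point: PT² = |PO|² − r² = 380, so PT = 2√95.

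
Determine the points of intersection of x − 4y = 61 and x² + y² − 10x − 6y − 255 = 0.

(5, −14) and (13, −12)

Express y = (−61 + x)/4 and substitute into the circle:
17x² − 306x + 1105 = 0  ⟹  x² − 18x + 65 = 0
x = 13 or x = 5, giving (13, −12) and (5, −14).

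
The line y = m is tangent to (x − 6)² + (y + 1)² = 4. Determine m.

m = −3 or m = 1

For a tangent, require d(centre, line) = r = 2.
|0·6 + 1·(−1) − m| / √1 = 2
|m − (−1)| = 2, so m = 1 or m = −3.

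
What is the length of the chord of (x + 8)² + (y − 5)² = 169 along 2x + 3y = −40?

4√13

The distance from (−8, 5) to the line is 39/√13, and r² = 169.
Chord = 2√(r² − d²) = 2·√(52) = 4√13.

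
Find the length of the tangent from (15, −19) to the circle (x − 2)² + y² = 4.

With centre O = (2, 0), |OP|² = 530 and r² = 4.
Power of the point: PT² = |PO|² − r² = 526, so PT = √526.

√526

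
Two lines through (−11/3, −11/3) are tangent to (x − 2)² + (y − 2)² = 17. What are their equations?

x − 4y = 11 and 4x − y = −11

Let a tangent through (−11/3, −11/3) have slope m. Its distance from (2, 2) must equal √17:
(17/3m − (17/3))² = 17(m² + 1)
4m² − 17m + 4 = 0, so m = 1/4 or m = 4.
Through (−11/3, −11/3) these give x − 4y = 11 and 4x − y = −11.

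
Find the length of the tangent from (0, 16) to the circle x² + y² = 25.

√231

With centre O = (0, 0), |OP|² = 256 and r² = 25.
The tangent meets the radius at right angles, so tangent² = |PO|² − r² = 256 − 25 = 231.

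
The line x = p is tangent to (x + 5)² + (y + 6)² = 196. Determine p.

The line touches the circle iff its distance from (−5, −6) is 14:
|1·(−5) + 0·(−6) − p| / √1 = 14
|p − (−5)| = 14, so p = 9 or p = −19.

p = −19 or p = 9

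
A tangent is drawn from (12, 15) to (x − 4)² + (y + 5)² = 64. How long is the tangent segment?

20

The centre is (4, −5) and r = 8. The square of the distance from P to the centre is 64 + 400 = 464.
The tangent meets the radius at right angles, so tangent² = |PO|² − r² = 464 − 64 = 400.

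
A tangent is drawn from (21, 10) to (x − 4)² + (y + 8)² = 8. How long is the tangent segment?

11√5

Centre (4, −8), r² = 8. |PO|² = (17)² + (18)² = 613.
The tangent meets the radius at right angles, so tangent² = |PO|² − r² = 613 − 8 = 605.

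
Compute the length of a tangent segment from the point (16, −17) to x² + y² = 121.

The centre is (0, 0) and r = 11. The square of the distance from P to the centre is 256 + 289 = 545.
By the tangent–radius right angle, tangent length = √(|PO|² − r²) = √424 = 2√106.

2√106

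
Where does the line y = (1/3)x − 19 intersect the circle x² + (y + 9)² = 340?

(−12, −23) and (18, −13)

Substitute y = (−57 + x)/3:
10x² − 60x − 2160 = 0  ⟹  x² − 6x − 216 = 0
x = 18 or x = −12, giving (18, −13) and (−12, −23).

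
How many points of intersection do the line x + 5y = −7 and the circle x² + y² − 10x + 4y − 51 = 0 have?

Substituting the line into the circle gives 26x² − 256x − 1366 = 0.
Discriminant = (−256)² − 4·26·(−1366) = 207600 > 0.
Two real roots: the line is a secant.

2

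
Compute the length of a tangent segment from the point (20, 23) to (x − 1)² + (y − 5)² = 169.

Centre (1, 5), r² = 169. |PO|² = (19)² + (18)² = 685.
The tangent meets the radius at right angles, so tangent² = |PO|² − r² = 685 − 169 = 516.

2√129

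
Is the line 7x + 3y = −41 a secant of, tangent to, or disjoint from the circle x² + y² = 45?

secant

d² = (7·0 + 3·0 − (−41))²/58 = 1681/58; r² = 45.
Since d² < r², the line cuts the circle twice.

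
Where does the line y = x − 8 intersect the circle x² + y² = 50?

Substitute y = x − 8:
2x² − 16x + 14 = 0  ⟹  x² − 8x + 7 = 0
x = 7 or x = 1, giving (7, −1) and (1, −7).

(1, −7) and (7, −1)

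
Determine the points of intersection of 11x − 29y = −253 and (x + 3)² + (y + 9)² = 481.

From the line, y = (253 + 11x)/29. Substituting:
962x² + 16354x − 132756 = 0  ⟹  x² + 17x − 138 = 0
x = 6 or x = −23, giving (6, 11) and (−23, 0).

(−23, 0) and (6, 11)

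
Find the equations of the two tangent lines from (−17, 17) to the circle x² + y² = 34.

Write the tangent as mx − y + (17 − m·(−17)) = 0 and set its distance from the centre to √34:
(17m − (−17))² = 34(m² + 1)
15m² + 34m + 15 = 0, so m = −5/3 or m = −3/5.
Through (−17, 17) these give 5x + 3y = −34 and 3x + 5y = 34.

5x + 3y = −34 and 3x + 5y = 34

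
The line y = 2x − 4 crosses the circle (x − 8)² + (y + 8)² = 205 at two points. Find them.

Express y = 2x − 4 and substitute into the circle:
5x² − 125 = 0  ⟹  x² − 25 = 0
x = 5 or x = −5, giving (5, 6) and (−5, −14).

(−5, −14) and (5, 6)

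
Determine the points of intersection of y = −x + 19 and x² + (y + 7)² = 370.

From the line, y = −x + 19. Substituting:
2x² − 52x + 306 = 0  ⟹  x² − 26x + 153 = 0
x = 17 or x = 9, giving (17, 2) and (9, 10).

(9, 10) and (17, 2)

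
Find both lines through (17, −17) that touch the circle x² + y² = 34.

5x + 3y = 34 and 3x + 5y = −34

Let a tangent through (17, −17) have slope m. Its distance from (0, 0) must equal √34:
(−17m − (17))² = 34(m² + 1)
15m² + 34m + 15 = 0, so m = −5/3 or m = −3/5.
Through (17, −17) these give 5x + 3y = 34 and 3x + 5y = −34.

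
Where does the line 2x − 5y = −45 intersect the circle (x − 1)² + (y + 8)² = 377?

(−15, 3) and (5, 11)

Express y = (45 + 2x)/5 and substitute into the circle:
29x² + 290x − 2175 = 0  ⟹  x² + 10x − 75 = 0
x = 5 or x = −15, giving (5, 11) and (−15, 3).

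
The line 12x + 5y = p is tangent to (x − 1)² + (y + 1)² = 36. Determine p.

p = −71 or p = 85

For a tangent, require d(centre, line) = r = 6.
|12·1 + 5·(−1) − p| / √169 = 6
|p − (7)| = 6·13, so p = 85 or p = −71.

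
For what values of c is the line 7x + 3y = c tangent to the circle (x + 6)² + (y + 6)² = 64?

c = −60 ± 8√58

Tangency holds when the distance from the centre (−6, −6) to the line equals the radius 8:
|7·(−6) + 3·(−6) − c| / √58 = 8
|c − (−60)| = 8√58.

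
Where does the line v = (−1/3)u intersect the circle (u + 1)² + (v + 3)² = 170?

(−12, 4) and (12, −4)

Express v = (−u)/3 and substitute into the circle:
10u² − 1440 = 0  ⟹  u² − 144 = 0
u = 12 or u = −12, giving (12, −4) and (−12, 4).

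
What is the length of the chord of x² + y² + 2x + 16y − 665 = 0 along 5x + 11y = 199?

From the line, y = (199 − 5x)/11. Substituting:
146x² − 2628x − 5840 = 0  ⟹  x² − 18x − 40 = 0
x = 20 or x = −2, giving (20, 9) and (−2, 19).
Chord length = distance between (20, 9) and (−2, 19) = √584 = 2√146.

2√146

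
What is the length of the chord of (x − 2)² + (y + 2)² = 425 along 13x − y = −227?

Substitute y = 13x + 227:
170x² + 5950x + 52020 = 0  ⟹  x² + 35x + 306 = 0
x = −17 or x = −18, giving (−17, 6) and (−18, −7).
Chord length = distance between (−17, 6) and (−18, −7) = √170 = √170.

√170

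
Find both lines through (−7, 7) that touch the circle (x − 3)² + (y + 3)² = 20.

Write the tangent as mx − y + (7 − m·(−7)) = 0 and set its distance from the centre to 2√5:
[m·(10) − (−10)]² = 20(m² + 1)
2m² + 5m + 2 = 0, so m = −2 or m = −1/2.
With m = −2: 2x + y = −7. With m = −1/2: x + 2y = 7.

2x + y = −7 and x + 2y = 7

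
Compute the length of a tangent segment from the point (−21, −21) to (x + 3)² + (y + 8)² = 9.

22

The centre is (−3, −8) and r = 3. The square of the distance from P to the centre is 324 + 169 = 493.
The tangent meets the radius at right angles, so tangent² = |PO|² − r² = 493 − 9 = 484.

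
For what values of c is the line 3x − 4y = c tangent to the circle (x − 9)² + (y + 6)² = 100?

The line touches the circle iff its distance from (9, −6) is 10:
|3·9 − 4·(−6) − c| / √25 = 10
|c − (51)| = 10·5, so c = 101 or c = 1.

c = 1 or c = 101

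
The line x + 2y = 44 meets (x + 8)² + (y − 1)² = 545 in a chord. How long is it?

Express y = (44 − x)/2 and substitute into the circle:
5x² − 20x − 160 = 0  ⟹  x² − 4x − 32 = 0
x = 8 or x = −4, giving (8, 18) and (−4, 24).
|(8, 18) − (−4, 24)| = √((12)² + (−6)²) = 6√5.

6√5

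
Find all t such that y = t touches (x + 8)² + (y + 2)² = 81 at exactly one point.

t = −11 or t = 7

For a tangent, require d(centre, line) = r = 9.
|0·(−8) + 1·(−2) − t| / √1 = 9
|t − (−2)| = 9, so t = 7 or t = −11.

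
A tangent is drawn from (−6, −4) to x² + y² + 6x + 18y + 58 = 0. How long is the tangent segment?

The centre is (−3, −9) and r = 4√2. The square of the distance from P to the centre is 9 + 25 = 34.
Power of the point: PT² = |PO|² − r² = 2, so PT = √2.

√2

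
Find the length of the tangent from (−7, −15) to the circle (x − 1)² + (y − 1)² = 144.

Centre (1, 1), r² = 144. |PO|² = (−8)² + (−16)² = 320.
The tangent meets the radius at right angles, so tangent² = |PO|² − r² = 320 − 144 = 176.

4√11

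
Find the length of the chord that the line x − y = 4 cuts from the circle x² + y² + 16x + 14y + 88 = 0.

5√2

Centre (−8, −7), r² = 25. Perpendicular distance d from centre to line = |−5| / √2 = 5/√2.
Half the chord is √(r² − d²) = √(25/2), so the full chord is 5√2.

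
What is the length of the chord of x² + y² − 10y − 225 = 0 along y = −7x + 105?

The distance from (0, 5) to the line is 100/√50, and r² = 250.
Chord = 2√(r² − d²) = 2·√(50) = 10√2.

10√2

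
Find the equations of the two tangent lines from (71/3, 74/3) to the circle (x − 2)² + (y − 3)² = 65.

7x − 4y = 67 and 4x − 7y = −78

Write the tangent as mx − y + (74/3 − m·(71/3)) = 0 and set its distance from the centre to √65:
[m·(−65/3) − (−65/3)]² = 65(m² + 1)
28m² − 65m + 28 = 0, so m = 7/4 or m = 4/7.
With m = 7/4: 7x − 4y = 67. With m = 4/7: 4x − 7y = −78.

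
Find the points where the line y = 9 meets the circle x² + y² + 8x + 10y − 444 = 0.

Substitute y = 9:
x² + 8x − 273 = 0
x = 13 or x = −21, giving (13, 9) and (−21, 9).

(−21, 9) and (13, 9)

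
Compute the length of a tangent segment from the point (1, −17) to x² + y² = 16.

Centre (0, 0), r² = 16. |PO|² = (1)² + (−17)² = 290.
By the tangent–radius right angle, tangent length = √(|PO|² − r²) = √274.

√274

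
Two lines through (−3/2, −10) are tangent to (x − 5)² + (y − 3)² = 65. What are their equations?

Let a tangent through (−3/2, −10) have slope m. Its distance from (5, 3) must equal √65:
(13/2m − (13))² = 65(m² + 1)
7m² + 52m − 32 = 0, so m = 4/7 or m = −8.
Through (−3/2, −10) these give 4x − 7y = 64 and 8x + y = −22.

4x − 7y = 64 and 8x + y = −22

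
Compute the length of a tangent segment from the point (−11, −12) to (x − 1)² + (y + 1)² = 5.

Centre (1, −1), r² = 5. |PO|² = (−12)² + (−11)² = 265.
By the tangent–radius right angle, tangent length = √(|PO|² − r²) = √260 = 2√65.

2√65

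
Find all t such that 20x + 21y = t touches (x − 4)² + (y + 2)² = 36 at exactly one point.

t = −136 or t = 212

Tangency holds when the distance from the centre (4, −2) to the line equals the radius 6:
|20·4 + 21·(−2) − t| / √841 = 6
|t − (38)| = 6·29, so t = 212 or t = −136.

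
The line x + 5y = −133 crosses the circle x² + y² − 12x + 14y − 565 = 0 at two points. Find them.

(−13, −24) and (17, −30)

From the line, y = (−133 − x)/5. Substituting:
26x² − 104x − 5746 = 0  ⟹  x² − 4x − 221 = 0
x = 17 or x = −13, giving (17, −30) and (−13, −24).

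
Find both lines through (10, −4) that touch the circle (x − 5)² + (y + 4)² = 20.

2x + y = 16 and 2x − y = 24

Let a tangent through (10, −4) have slope m. Its distance from (5, −4) must equal 2√5:
[m·(−5) − (0)]² = 20(m² + 1)
m² − 4 = 0, so m = −2 or m = 2.
Through (10, −4) these give 2x + y = 16 and 2x − y = 24.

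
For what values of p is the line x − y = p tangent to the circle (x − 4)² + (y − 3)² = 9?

p = 1 ± 3√2

The line touches the circle iff its distance from (4, 3) is 3:
|1·4 − 1·3 − p| / √2 = 3
|p − (1)| = 3√2.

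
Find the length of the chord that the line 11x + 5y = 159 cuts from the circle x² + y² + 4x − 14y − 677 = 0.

From the line, y = (159 − 11x)/5. Substituting:
146x² − 2628x − 2774 = 0  ⟹  x² − 18x − 19 = 0
x = 19 or x = −1, giving (19, −10) and (−1, 34).
|(19, −10) − (−1, 34)| = √((20)² + (−44)²) = 4√146.

4√146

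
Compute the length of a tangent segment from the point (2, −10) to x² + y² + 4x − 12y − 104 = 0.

8√2

With centre O = (−2, 6), |OP|² = 272 and r² = 144.
Power of the point: PT² = |PO|² − r² = 128, so PT = 8√2.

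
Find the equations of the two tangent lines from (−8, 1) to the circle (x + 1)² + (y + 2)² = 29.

A line y − (1) = m(x − (−8)) is tangent when its distance from (−1, −2) is √29:
(7m − (−3))² = 29(m² + 1)
10m² + 21m − 10 = 0, so m = 2/5 or m = −5/2.
With m = 2/5: 2x − 5y = −21. With m = −5/2: 5x + 2y = −38.

2x − 5y = −21 and 5x + 2y = −38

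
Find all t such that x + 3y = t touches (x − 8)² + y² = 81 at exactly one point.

t = 8 ± 9√10

For a tangent, require d(centre, line) = r = 9.
|1·8 + 3·0 − t| / √10 = 9
|t − (8)| = 9√10.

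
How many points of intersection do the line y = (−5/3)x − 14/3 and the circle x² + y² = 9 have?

d² = (5·0 + 3·0 − (−14))²/34 = 98/17; r² = 9.
Since d² < r², the line cuts the circle twice.

2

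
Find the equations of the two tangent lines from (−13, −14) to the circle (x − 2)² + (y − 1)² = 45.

Let a tangent through (−13, −14) have slope m. Its distance from (2, 1) must equal 3√5:
(15m − (15))² = 45(m² + 1)
2m² − 5m + 2 = 0, so m = 2 or m = 1/2.
With m = 2: 2x − y = −12. With m = 1/2: x − 2y = 15.

2x − y = −12 and x − 2y = 15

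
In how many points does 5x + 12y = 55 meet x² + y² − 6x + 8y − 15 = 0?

0

Substituting the line into the circle gives 169x² − 1894x + 6145 = 0.
Discriminant = (−1894)² − 4·169·(6145) = −566784 < 0.
No real roots: the line does not meet the circle.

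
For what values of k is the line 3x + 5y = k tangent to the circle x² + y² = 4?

For a tangent, require d(centre, line) = r = 2.
|3·0 + 5·0 − k| / √34 = 2
|k| = 2√34.

k = ±2√34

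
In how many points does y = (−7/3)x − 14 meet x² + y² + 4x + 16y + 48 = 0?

2

Substituting the line into the circle gives 58x² + 288x + 180 = 0.
Δ = 82944 − 41760 = 41184.
Two real roots: the line is a secant.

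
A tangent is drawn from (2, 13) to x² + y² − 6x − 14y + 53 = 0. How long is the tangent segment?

The centre is (3, 7) and r = √5. The square of the distance from P to the centre is 1 + 36 = 37.
The tangent meets the radius at right angles, so tangent² = |PO|² − r² = 37 − 5 = 32.

4√2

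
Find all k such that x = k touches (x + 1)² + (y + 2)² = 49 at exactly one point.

Tangency holds when the distance from the centre (−1, −2) to the line equals the radius 7:
|1·(−1) + 0·(−2) − k| / √1 = 7
|k − (−1)| = 7, so k = 6 or k = −8.

k = −8 or k = 6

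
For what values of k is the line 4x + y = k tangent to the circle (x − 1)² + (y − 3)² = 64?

k = 7 ± 8√17

Tangency holds when the distance from the centre (1, 3) to the line equals the radius 8:
|4·1 + 1·3 − k| / √17 = 8
|k − (7)| = 8√17.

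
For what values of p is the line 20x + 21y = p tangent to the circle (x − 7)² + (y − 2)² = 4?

For a tangent, require d(centre, line) = r = 2.
|20·7 + 21·2 − p| / √841 = 2
|p − (182)| = 2·29, so p = 240 or p = 124.

p = 124 or p = 240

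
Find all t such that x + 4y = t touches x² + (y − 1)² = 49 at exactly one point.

t = 4 ± 7√17

For a tangent, require d(centre, line) = r = 7.
|1·0 + 4·1 − t| / √17 = 7
|t − (4)| = 7√17.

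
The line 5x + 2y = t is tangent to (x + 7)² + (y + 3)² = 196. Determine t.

t = −41 ± 14√29

For a tangent, require d(centre, line) = r = 14.
|5·(−7) + 2·(−3) − t| / √29 = 14
|t − (−41)| = 14√29.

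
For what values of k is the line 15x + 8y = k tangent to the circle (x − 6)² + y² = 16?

k = 22 or k = 158

Tangency holds when the distance from the centre (6, 0) to the line equals the radius 4:
|15·6 + 8·0 − k| / √289 = 4
|k − (90)| = 4·17, so k = 158 or k = 22.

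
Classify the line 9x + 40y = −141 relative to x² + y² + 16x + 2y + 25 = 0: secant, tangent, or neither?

secant

d² = (9·(−8) + 40·(−1) − (−141))²/1681 = 841/1681; r² = 40.
Since d² < r², the line cuts the circle twice.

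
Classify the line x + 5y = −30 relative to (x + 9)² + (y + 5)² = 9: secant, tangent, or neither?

Substituting the line into the circle gives 26x² + 460x + 1825 = 0.
Δ = 211600 − 189800 = 21800.
Two real roots: the line is a secant.

secant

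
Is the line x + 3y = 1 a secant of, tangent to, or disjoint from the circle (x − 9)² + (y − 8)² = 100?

Centre (9, 8), r² = 100. Distance² from centre to line = (32)²/10 = 512/5.
Since d² > r², the line lies outside the circle.

disjoint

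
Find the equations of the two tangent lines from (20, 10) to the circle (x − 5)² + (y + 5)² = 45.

A line y − (10) = m(x − (20)) is tangent when its distance from (5, −5) is 3√5:
(−15m − (−15))² = 45(m² + 1)
2m² − 5m + 2 = 0, so m = 2 or m = 1/2.
With m = 2: 2x − y = 30. With m = 1/2: x − 2y = 0.

2x − y = 30 and x − 2y = 0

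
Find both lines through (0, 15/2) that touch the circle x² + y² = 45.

x + 2y = 15 and x − 2y = −15

Write the tangent as mx − y + (15/2 − m·(0)) = 0 and set its distance from the centre to 3√5:
[m·(0) − (−15/2)]² = 45(m² + 1)
4m² − 1 = 0, so m = −1/2 or m = 1/2.
Through (0, 15/2) these give x + 2y = 15 and x − 2y = −15.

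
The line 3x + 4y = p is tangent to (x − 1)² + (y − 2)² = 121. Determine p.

For a tangent, require d(centre, line) = r = 11.
|3·1 + 4·2 − p| / √25 = 11
|p − (11)| = 11·5, so p = 66 or p = −44.

p = −44 or p = 66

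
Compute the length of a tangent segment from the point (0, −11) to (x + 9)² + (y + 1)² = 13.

2√42

The centre is (−9, −1) and r = √13. The square of the distance from P to the centre is 81 + 100 = 181.
Power of the point: PT² = |PO|² − r² = 168, so PT = 2√42.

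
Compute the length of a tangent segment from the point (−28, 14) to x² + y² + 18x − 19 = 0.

√457

Centre (−9, 0), r² = 100. |PO|² = (−19)² + (14)² = 557.
By the tangent–radius right angle, tangent length = √(|PO|² − r²) = √457.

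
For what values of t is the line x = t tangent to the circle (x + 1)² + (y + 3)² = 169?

For a tangent, require d(centre, line) = r = 13.
|1·(−1) + 0·(−3) − t| / √1 = 13
|t − (−1)| = 13, so t = 12 or t = −14.

t = −14 or t = 12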